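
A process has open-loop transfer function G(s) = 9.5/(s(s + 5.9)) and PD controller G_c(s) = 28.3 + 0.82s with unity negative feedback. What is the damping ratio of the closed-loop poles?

ζ = 0.417

Forward path: (28.3 + 0.82s)·9.5/(s(s+5.9)). The closed-loop characteristic equation is s² + (5.9 + 9.5·0.82)s + 9.5·28.3 = 0.
That is s² + 13.69s + 268.9 = 0, so ω_n = 16.4 rad/s and ζ = 13.69/(2·16.4) = 0.4175.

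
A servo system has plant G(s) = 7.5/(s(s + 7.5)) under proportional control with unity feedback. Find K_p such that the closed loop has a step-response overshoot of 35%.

From %OS = 100·exp(−πζ/√(1−ζ²)) = 35%, ζ = −ln(0.35)/√(π²+ln²(0.35)) = 0.3169.
Characteristic equation s² + 7.5s + 7.5K_p = 0 gives ζ = 7.5/(2√(7.5K_p)).
Setting ζ = 0.3169: √(7.5K_p) = 7.5/(2·0.3169) = 11.83, so K_p = 140/7.5 = 18.7.

K_p = 18.7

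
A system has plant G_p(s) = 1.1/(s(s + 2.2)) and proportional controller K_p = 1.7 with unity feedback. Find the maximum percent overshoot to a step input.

From 1 + K_pG_p(s) = 0: s² + 2.2s + 1.87 = 0 ⇒ ω_n = 1.367, ζ = 0.8044.
%OS = 100·exp(−πζ/√(1−ζ²)) = 100·exp(−π·0.8044/√0.3529) = 1.42%.

1.42%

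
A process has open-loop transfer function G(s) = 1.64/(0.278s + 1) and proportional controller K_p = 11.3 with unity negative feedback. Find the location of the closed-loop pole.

Closed loop: T(s) = K_p·G/(1+K_p·G) = 18.53/(0.278s + 1 + 18.53), with pole at s = −(1 + 18.53)/0.278 = −70.26.

s = -70.26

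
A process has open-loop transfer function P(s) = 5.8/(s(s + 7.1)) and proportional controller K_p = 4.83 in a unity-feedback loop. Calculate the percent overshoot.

From 1 + K_pP(s) = 0: s² + 7.1s + 28.01 = 0 ⇒ ω_n = 5.293, ζ = 0.6707.
%OS = 100·exp(−πζ/√(1−ζ²)) = 100·exp(−π·0.6707/√0.5501) = 5.84%.

5.84%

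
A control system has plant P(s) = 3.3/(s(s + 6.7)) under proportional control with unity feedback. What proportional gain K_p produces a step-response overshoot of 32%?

From %OS = 100·exp(−πζ/√(1−ζ²)) = 32%, ζ = −ln(0.32)/√(π²+ln²(0.32)) = 0.341.
Characteristic equation s² + 6.7s + 3.3K_p = 0 gives ζ = 6.7/(2√(3.3K_p)).
Setting ζ = 0.341: √(3.3K_p) = 6.7/(2·0.341) = 9.825, so K_p = 96.53/3.3 = 29.3.

K_p = 29.3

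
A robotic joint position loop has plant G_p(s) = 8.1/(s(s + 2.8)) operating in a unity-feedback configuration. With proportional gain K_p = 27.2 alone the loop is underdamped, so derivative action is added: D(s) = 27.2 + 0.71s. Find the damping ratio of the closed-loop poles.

Forward path: (27.2 + 0.71s)·8.1/(s(s+2.8)). The closed-loop characteristic equation is s² + (2.8 + 8.1·0.71)s + 8.1·27.2 = 0.
That is s² + 8.551s + 220.3 = 0, so ω_n = 14.84 rad/s and ζ = 8.551/(2·14.84) = 0.288.

ζ = 0.288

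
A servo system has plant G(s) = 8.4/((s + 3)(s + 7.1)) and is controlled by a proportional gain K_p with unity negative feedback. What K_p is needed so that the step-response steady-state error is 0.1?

K_p = 22.8

Steady-state error for a unit step on this type-0 loop is 1/(1 + K_p·G(0)).
G(0) = 0.3944. Require 1/(1 + K_p·0.3944) = 0.1, so 1 + 0.3944·K_p = 10.
K_p = (10 − 1)/0.3944 = 22.8.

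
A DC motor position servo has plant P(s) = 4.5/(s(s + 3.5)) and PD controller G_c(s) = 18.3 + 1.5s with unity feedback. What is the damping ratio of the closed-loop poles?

ζ = 0.565

Forward path: (18.3 + 1.5s)·4.5/(s(s+3.5)). The closed-loop characteristic equation is s² + (3.5 + 4.5·1.5)s + 4.5·18.3 = 0.
That is s² + 10.25s + 82.35 = 0, so ω_n = 9.075 rad/s and ζ = 10.25/(2·9.075) = 0.5648.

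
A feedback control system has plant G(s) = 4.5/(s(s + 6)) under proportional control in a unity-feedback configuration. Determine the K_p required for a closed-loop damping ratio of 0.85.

Closed-loop characteristic equation: s² + 6s + K_p·4.5 = 0.
So ω_n = √(4.5K_p) and 2ζω_n = 6, giving ζ = 6/(2√(4.5K_p)).
Setting ζ = 0.85: √(4.5K_p) = 6/(2·0.85) = 3.529, so K_p = 12.46/4.5 = 2.77.

K_p = 2.77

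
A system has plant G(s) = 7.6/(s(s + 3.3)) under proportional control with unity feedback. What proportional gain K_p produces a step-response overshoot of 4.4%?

K_p = 0.721

From %OS = 100·exp(−πζ/√(1−ζ²)) = 4.4%, ζ = −ln(0.044)/√(π²+ln²(0.044)) = 0.7051.
Characteristic equation s² + 3.3s + 7.6K_p = 0 gives ζ = 3.3/(2√(7.6K_p)).
Setting ζ = 0.7051: √(7.6K_p) = 3.3/(2·0.7051) = 2.34, so K_p = 5.477/7.6 = 0.721.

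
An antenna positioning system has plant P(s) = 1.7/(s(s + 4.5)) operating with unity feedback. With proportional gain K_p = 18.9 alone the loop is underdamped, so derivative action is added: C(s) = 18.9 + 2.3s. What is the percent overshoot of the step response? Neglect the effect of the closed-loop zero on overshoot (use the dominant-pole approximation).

3.09%

Forward path: (18.9 + 2.3s)·1.7/(s(s+4.5)). The closed-loop characteristic equation is s² + (4.5 + 1.7·2.3)s + 1.7·18.9 = 0.
That is s² + 8.41s + 32.13 = 0, so ω_n = 5.668 rad/s and ζ = 8.41/(2·5.668) = 0.7418.
%OS = 100·exp(−πζ/√(1−ζ²)) = 3.09%.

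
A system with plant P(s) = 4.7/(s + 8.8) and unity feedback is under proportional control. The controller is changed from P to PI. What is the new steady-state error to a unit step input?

0

Adding integral action puts a pole at s = 0 in the forward path, raising the system type to 1; a type-1 loop has zero steady-state error to a step.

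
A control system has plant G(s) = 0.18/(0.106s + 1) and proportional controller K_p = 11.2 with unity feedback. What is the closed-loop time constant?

τ = 0.0351 s

Closed loop: T(s) = K_p·G/(1+K_p·G) = 2.016/(0.106s + 1 + 2.016), with pole at s = −(1 + 2.016)/0.106 = −28.45.
Closed-loop time constant τ = 1/28.45 = 0.0351 s.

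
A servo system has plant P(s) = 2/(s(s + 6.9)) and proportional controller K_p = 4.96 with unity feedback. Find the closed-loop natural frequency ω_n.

The closed-loop denominator is s(s+6.9) + 4.96·2 = s² + 6.9s + 9.92.
Matching s² + 2ζω_n s + ω_n²: ω_n = √9.92 = 3.15 rad/s and 2ζω_n = 6.9, so ζ = 6.9/(2·3.15) = 1.1.

ω_n = 3.15 rad/s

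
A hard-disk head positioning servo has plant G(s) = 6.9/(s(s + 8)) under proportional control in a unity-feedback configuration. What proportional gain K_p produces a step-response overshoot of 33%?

K_p = 20.9

From %OS = 100·exp(−πζ/√(1−ζ²)) = 33%, ζ = −ln(0.33)/√(π²+ln²(0.33)) = 0.3328.
Characteristic equation s² + 8s + 6.9K_p = 0 gives ζ = 8/(2√(6.9K_p)).
Setting ζ = 0.3328: √(6.9K_p) = 8/(2·0.3328) = 12.02, so K_p = 144.5/6.9 = 20.9.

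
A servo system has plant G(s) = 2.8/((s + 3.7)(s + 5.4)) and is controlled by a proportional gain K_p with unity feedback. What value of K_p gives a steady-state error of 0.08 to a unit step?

Steady-state error for a unit step on this type-0 loop is 1/(1 + K_p·G(0)).
G(0) = 0.1401. Require 1/(1 + K_p·0.1401) = 0.08, so 1 + 0.1401·K_p = 12.5.
K_p = (12.5 − 1)/0.1401 = 82.1.

K_p = 82.1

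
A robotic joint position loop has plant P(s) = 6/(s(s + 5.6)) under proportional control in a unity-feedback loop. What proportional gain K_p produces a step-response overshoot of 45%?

From %OS = 100·exp(−πζ/√(1−ζ²)) = 45%, ζ = −ln(0.45)/√(π²+ln²(0.45)) = 0.2463.
Characteristic equation s² + 5.6s + 6K_p = 0 gives ζ = 5.6/(2√(6K_p)).
Setting ζ = 0.2463: √(6K_p) = 5.6/(2·0.2463) = 11.37, so K_p = 129.2/6 = 21.5.

K_p = 21.5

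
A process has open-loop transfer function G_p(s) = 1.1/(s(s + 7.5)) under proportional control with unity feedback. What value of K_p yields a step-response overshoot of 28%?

K_p = 90.6

From %OS = 100·exp(−πζ/√(1−ζ²)) = 28%, ζ = −ln(0.28)/√(π²+ln²(0.28)) = 0.3755.
Characteristic equation s² + 7.5s + 1.1K_p = 0 gives ζ = 7.5/(2√(1.1K_p)).
Setting ζ = 0.3755: √(1.1K_p) = 7.5/(2·0.3755) = 9.986, so K_p = 99.71/1.1 = 90.6.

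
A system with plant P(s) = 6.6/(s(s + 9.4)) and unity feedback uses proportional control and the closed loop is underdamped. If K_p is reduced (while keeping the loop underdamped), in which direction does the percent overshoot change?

decrease

ζ = 9.4/(2√(6.6K_p)) rises as K_p falls; higher damping means less overshoot.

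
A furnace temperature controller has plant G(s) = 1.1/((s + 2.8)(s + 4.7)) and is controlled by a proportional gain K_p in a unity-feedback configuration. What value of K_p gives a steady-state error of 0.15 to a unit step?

Steady-state error for a unit step on this type-0 loop is 1/(1 + K_p·G(0)).
G(0) = 0.08359. Require 1/(1 + K_p·0.08359) = 0.15, so 1 + 0.08359·K_p = 6.667.
K_p = (6.667 − 1)/0.08359 = 67.8.

K_p = 67.8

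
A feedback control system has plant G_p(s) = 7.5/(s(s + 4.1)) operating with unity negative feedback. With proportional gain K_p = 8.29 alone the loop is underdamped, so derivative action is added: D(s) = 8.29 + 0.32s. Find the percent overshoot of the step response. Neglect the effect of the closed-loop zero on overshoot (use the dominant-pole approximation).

Forward path: (8.29 + 0.32s)·7.5/(s(s+4.1)). The closed-loop characteristic equation is s² + (4.1 + 7.5·0.32)s + 7.5·8.29 = 0.
That is s² + 6.5s + 62.17 = 0, so ω_n = 7.885 rad/s and ζ = 6.5/(2·7.885) = 0.4122.
%OS = 100·exp(−πζ/√(1−ζ²)) = 24.1%.

24.1%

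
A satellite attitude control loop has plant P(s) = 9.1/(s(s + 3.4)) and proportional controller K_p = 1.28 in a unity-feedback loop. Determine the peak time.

T_p = 1.06 s

Closed-loop characteristic equation: s² + 3.4s + 11.65 = 0, so ω_n = 3.413 rad/s and ζ = 3.4/(2·3.413) = 0.4981.
Damped frequency ω_d = ω_n√(1−ζ²) = 2.959 rad/s, so peak time T_p = π/ω_d = 1.06 s.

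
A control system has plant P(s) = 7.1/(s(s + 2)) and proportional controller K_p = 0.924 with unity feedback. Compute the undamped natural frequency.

The closed-loop denominator is s(s+2) + 0.924·7.1 = s² + 2s + 6.56.
So ω_n² = 6.56 ⇒ ω_n = 2.561 rad/s, and ζ = 2/(2ω_n) = 0.39.

ω_n = 2.56 rad/s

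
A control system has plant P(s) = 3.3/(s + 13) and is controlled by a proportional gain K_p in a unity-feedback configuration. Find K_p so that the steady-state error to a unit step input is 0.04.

K_p = 94.5

The loop is type 0, so e_ss(step) = 1/(1 + K_pos) with K_pos = K_p·P(0).
P(0) = 0.2538. Require 1/(1 + K_p·0.2538) = 0.04, so 1 + 0.2538·K_p = 25.
K_p = (25 − 1)/0.2538 = 94.5.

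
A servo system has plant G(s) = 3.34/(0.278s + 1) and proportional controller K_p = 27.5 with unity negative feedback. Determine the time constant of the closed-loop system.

Closed loop: T(s) = K_p·G/(1+K_p·G) = 91.85/(0.278s + 1 + 91.85), with pole at s = −(1 + 91.85)/0.278 = −334.
Closed-loop time constant τ = 1/334 = 0.00299 s.

τ = 0.00299 s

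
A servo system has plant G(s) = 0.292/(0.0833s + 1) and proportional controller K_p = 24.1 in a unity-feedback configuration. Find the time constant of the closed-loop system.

τ = 0.0104 s

Closed loop: T(s) = K_p·G/(1+K_p·G) = 7.037/(0.0833s + 1 + 7.037), with pole at s = −(1 + 7.037)/0.0833 = −96.48.
Closed-loop time constant τ = 1/96.48 = 0.0104 s.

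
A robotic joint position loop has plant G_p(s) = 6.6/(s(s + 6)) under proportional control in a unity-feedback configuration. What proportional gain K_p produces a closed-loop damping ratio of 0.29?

Closed-loop characteristic equation: s² + 6s + K_p·6.6 = 0.
So ω_n = √(6.6K_p) and 2ζω_n = 6, giving ζ = 6/(2√(6.6K_p)).
Setting ζ = 0.29: √(6.6K_p) = 6/(2·0.29) = 10.34, so K_p = 107/6.6 = 16.2.

K_p = 16.2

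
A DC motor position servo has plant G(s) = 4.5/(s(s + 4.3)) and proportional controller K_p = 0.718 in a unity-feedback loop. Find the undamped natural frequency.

ω_n = 1.8 rad/s

The closed-loop denominator is s(s+4.3) + 0.718·4.5 = s² + 4.3s + 3.231.
Matching s² + 2ζω_n s + ω_n²: ω_n = √3.231 = 1.797 rad/s and 2ζω_n = 4.3, so ζ = 4.3/(2·1.797) = 1.2.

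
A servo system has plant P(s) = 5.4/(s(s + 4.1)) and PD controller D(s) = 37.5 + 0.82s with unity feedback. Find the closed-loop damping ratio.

ζ = 0.3

Forward path: (37.5 + 0.82s)·5.4/(s(s+4.1)). The closed-loop characteristic equation is s² + (4.1 + 5.4·0.82)s + 5.4·37.5 = 0.
That is s² + 8.528s + 202.5 = 0, so ω_n = 14.23 rad/s and ζ = 8.528/(2·14.23) = 0.2996.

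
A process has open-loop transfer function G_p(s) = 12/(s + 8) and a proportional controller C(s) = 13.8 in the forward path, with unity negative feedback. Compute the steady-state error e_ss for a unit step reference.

0.0461

The loop is type 0. Static position error constant K_pos = C(0)·G_p(0) = 13.8·1.5 = 20.7.
Steady-state error to a unit step: e_ss = 1/(1+K_pos) = 1/21.7 = 0.0461.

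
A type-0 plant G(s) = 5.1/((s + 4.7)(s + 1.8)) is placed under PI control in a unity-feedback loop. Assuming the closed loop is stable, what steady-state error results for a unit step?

0

The PI controller's integrator makes the forward path type 1, so e_ss to a step is zero.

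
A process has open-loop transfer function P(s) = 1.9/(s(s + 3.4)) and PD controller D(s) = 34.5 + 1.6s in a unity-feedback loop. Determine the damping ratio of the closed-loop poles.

ζ = 0.398

Forward path: (34.5 + 1.6s)·1.9/(s(s+3.4)). The closed-loop characteristic equation is s² + (3.4 + 1.9·1.6)s + 1.9·34.5 = 0.
That is s² + 6.44s + 65.55 = 0, so ω_n = 8.096 rad/s and ζ = 6.44/(2·8.096) = 0.3977.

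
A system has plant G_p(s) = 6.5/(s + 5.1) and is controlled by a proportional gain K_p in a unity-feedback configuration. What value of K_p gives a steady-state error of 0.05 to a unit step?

The loop is type 0, so e_ss(step) = 1/(1 + K_pos) with K_pos = K_p·G_p(0).
G_p(0) = 1.275. Require 1/(1 + K_p·1.275) = 0.05, so 1 + 1.275·K_p = 20.
K_p = (20 − 1)/1.275 = 14.9.

K_p = 14.9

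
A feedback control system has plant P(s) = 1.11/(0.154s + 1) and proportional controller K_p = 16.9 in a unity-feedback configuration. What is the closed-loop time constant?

Closed loop: T(s) = K_p·P/(1+K_p·P) = 18.76/(0.154s + 1 + 18.76), with pole at s = −(1 + 18.76)/0.154 = −128.3.
Closed-loop time constant τ = 1/128.3 = 0.00779 s.

τ = 0.00779 s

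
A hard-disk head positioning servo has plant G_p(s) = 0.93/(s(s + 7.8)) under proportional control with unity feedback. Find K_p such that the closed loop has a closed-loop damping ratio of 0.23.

Closed-loop characteristic equation: s² + 7.8s + K_p·0.93 = 0.
So ω_n = √(0.93K_p) and 2ζω_n = 7.8, giving ζ = 7.8/(2√(0.93K_p)).
Setting ζ = 0.23: √(0.93K_p) = 7.8/(2·0.23) = 16.96, so K_p = 287.5/0.93 = 309.

K_p = 309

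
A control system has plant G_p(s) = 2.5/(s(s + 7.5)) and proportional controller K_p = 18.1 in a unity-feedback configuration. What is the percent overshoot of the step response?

The closed-loop denominator s² + 7.5s + 45.25 gives ω_n = √45.25 = 6.727 and ζ = 7.5/(2ω_n) = 0.5575.
%OS = 100·exp(−πζ/√(1−ζ²)) = 100·exp(−π·0.5575/√0.6892) = 12.1%.

12.1%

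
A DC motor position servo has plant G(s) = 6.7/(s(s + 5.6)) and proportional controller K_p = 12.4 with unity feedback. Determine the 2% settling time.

T_s ≈ 1.43 s

The closed-loop denominator s² + 5.6s + 83.08 gives ω_n = √83.08 = 9.115 and ζ = 5.6/(2ω_n) = 0.3072.
2% settling time T_s ≈ 4/(ζω_n) = 4/2.8 = 1.43 s.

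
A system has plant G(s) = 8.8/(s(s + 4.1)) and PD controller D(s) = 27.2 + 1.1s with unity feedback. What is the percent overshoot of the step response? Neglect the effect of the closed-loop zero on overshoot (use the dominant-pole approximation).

Forward path: (27.2 + 1.1s)·8.8/(s(s+4.1)). The closed-loop characteristic equation is s² + (4.1 + 8.8·1.1)s + 8.8·27.2 = 0.
That is s² + 13.78s + 239.4 = 0, so ω_n = 15.47 rad/s and ζ = 13.78/(2·15.47) = 0.4453.
%OS = 100·exp(−πζ/√(1−ζ²)) = 21%.

21%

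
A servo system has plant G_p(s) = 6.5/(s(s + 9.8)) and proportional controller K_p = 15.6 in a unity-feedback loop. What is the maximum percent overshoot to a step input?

The closed-loop denominator s² + 9.8s + 101.4 gives ω_n = √101.4 = 10.07 and ζ = 9.8/(2ω_n) = 0.4866.
%OS = 100·exp(−πζ/√(1−ζ²)) = 100·exp(−π·0.4866/√0.7632) = 17.4%.

17.4%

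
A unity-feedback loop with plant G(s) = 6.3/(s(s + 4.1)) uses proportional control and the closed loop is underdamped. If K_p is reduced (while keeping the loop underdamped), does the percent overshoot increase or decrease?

decrease

ζ = 4.1/(2√(6.3K_p)) rises as K_p falls; higher damping means less overshoot.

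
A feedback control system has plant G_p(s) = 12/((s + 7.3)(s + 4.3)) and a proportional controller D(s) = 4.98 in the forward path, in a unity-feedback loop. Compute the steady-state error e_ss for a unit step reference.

The loop is type 0. Static position error constant K_pos = D(0)·G_p(0) = 4.98·0.3823 = 1.904.
Steady-state error to a unit step: e_ss = 1/(1+K_pos) = 1/2.904 = 0.344.

0.344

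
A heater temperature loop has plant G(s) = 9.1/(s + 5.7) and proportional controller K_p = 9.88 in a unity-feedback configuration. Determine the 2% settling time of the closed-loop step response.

T_s ≈ 0.0418 s

Closed-loop transfer function: T(s) = K_p·G(s)/(1 + K_p·G(s)) = 89.91/(s + 5.7 + 89.91) = 89.91/(s + 95.61).
Time constant τ = 1/95.61 = 0.01046 s, so the 2% settling time is about 4τ = 0.0418 s.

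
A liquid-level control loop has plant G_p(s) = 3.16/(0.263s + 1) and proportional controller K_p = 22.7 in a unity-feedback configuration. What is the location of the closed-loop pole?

Closed loop: T(s) = K_p·G_p/(1+K_p·G_p) = 71.73/(0.263s + 1 + 71.73), with pole at s = −(1 + 71.73)/0.263 = −276.5.

s = -276.5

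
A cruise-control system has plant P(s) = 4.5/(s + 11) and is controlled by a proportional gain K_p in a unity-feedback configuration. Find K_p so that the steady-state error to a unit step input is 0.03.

K_p = 79

The loop is type 0, so e_ss(step) = 1/(1 + K_pos) with K_pos = K_p·P(0).
P(0) = 0.4091. Require 1/(1 + K_p·0.4091) = 0.03, so 1 + 0.4091·K_p = 33.33.
K_p = (33.33 − 1)/0.4091 = 79.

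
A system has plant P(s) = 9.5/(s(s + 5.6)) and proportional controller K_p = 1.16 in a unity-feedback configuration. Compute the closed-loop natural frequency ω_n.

ω_n = 3.32 rad/s

1 + K_p·P(s) = 0 gives s² + 5.6s + 11.02 = 0.
Matching s² + 2ζω_n s + ω_n²: ω_n = √11.02 = 3.32 rad/s and 2ζω_n = 5.6, so ζ = 5.6/(2·3.32) = 0.843.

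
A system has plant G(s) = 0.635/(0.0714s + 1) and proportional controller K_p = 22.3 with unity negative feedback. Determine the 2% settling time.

Closed loop: T(s) = K_p·G/(1+K_p·G) = 14.16/(0.0714s + 1 + 14.16), with pole at s = −(1 + 14.16)/0.0714 = −212.3.
τ = 1/212.3 = 0.00471 s, so 2% settling time ≈ 4τ = 0.0188 s.

T_s ≈ 0.0188 s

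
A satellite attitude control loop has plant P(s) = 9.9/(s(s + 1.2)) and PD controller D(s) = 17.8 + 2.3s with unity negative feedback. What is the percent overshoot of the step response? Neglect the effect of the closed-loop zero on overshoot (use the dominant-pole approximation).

0.137%

Forward path: (17.8 + 2.3s)·9.9/(s(s+1.2)). The closed-loop characteristic equation is s² + (1.2 + 9.9·2.3)s + 9.9·17.8 = 0.
That is s² + 23.97s + 176.2 = 0, so ω_n = 13.27 rad/s and ζ = 23.97/(2·13.27) = 0.9028.
%OS = 100·exp(−πζ/√(1−ζ²)) = 0.137%.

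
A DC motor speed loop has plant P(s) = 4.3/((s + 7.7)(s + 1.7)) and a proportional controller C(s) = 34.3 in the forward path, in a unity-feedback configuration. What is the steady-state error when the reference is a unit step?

0.0815

The loop is type 0. Static position error constant K_pos = C(0)·P(0) = 34.3·0.3285 = 11.27.
Steady-state error to a unit step: e_ss = 1/(1+K_pos) = 1/12.27 = 0.0815.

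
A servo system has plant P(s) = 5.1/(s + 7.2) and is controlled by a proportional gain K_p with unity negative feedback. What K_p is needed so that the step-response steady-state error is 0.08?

K_p = 16.2

For a type-0 loop with proportional control, e_ss = 1/(1 + K_p·P(0)).
P(0) = 0.7083. Require 1/(1 + K_p·0.7083) = 0.08, so 1 + 0.7083·K_p = 12.5.
K_p = (12.5 − 1)/0.7083 = 16.2.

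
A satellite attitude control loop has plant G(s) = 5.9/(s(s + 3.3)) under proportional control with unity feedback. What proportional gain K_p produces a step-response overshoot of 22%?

K_p = 2.45

From %OS = 100·exp(−πζ/√(1−ζ²)) = 22%, ζ = −ln(0.22)/√(π²+ln²(0.22)) = 0.4342.
Characteristic equation s² + 3.3s + 5.9K_p = 0 gives ζ = 3.3/(2√(5.9K_p)).
Setting ζ = 0.4342: √(5.9K_p) = 3.3/(2·0.4342) = 3.8, so K_p = 14.44/5.9 = 2.45.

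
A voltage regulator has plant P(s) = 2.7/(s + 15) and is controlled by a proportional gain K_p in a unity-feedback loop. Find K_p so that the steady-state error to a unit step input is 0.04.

Steady-state error for a unit step on this type-0 loop is 1/(1 + K_p·P(0)).
P(0) = 0.18. Require 1/(1 + K_p·0.18) = 0.04, so 1 + 0.18·K_p = 25.
K_p = (25 − 1)/0.18 = 133.

K_p = 133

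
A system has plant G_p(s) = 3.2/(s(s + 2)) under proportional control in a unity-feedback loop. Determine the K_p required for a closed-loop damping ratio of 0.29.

Closed-loop characteristic equation: s² + 2s + K_p·3.2 = 0.
So ω_n = √(3.2K_p) and 2ζω_n = 2, giving ζ = 2/(2√(3.2K_p)).
Setting ζ = 0.29: √(3.2K_p) = 2/(2·0.29) = 3.448, so K_p = 11.89/3.2 = 3.72.

K_p = 3.72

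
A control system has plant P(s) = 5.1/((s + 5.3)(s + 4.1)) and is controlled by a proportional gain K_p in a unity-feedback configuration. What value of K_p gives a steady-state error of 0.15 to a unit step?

K_p = 24.1

For a type-0 loop with proportional control, e_ss = 1/(1 + K_p·P(0)).
P(0) = 0.2347. Require 1/(1 + K_p·0.2347) = 0.15, so 1 + 0.2347·K_p = 6.667.
K_p = (6.667 − 1)/0.2347 = 24.1.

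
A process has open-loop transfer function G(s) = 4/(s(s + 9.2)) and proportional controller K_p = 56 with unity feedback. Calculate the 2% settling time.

Closed-loop characteristic equation: s² + 9.2s + 224 = 0, so ω_n = 14.97 rad/s and ζ = 9.2/(2·14.97) = 0.3074.
2% settling time T_s ≈ 4/(ζω_n) = 4/4.6 = 0.87 s.

T_s ≈ 0.87 s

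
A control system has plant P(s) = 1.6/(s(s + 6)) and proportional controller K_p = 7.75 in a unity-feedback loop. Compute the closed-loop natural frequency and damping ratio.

ω_n = 3.52 rad/s, ζ = 0.852

With unity feedback the closed-loop characteristic equation is s² + 6s + 7.75·1.6 = s² + 6s + 12.4 = 0.
So ω_n² = 12.4 ⇒ ω_n = 3.521 rad/s, and ζ = 6/(2ω_n) = 0.852.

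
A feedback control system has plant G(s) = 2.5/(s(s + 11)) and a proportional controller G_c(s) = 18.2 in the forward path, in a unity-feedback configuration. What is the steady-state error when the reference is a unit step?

0

The open loop G_c(s)G(s) has a pole at the origin (type 1), so the static position error constant is infinite and e_ss = 1/(1+∞) = 0.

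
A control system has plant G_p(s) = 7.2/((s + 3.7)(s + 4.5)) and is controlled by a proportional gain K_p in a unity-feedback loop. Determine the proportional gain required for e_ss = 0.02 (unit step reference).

K_p = 113

For a type-0 loop with proportional control, e_ss = 1/(1 + K_p·G_p(0)).
G_p(0) = 0.4324. Require 1/(1 + K_p·0.4324) = 0.02, so 1 + 0.4324·K_p = 50.
K_p = (50 − 1)/0.4324 = 113.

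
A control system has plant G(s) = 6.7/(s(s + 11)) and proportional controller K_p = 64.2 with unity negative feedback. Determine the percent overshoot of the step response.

42.1%

Closed-loop characteristic equation: s² + 11s + 430.1 = 0, so ω_n = 20.74 rad/s and ζ = 11/(2·20.74) = 0.2652.
%OS = 100·exp(−πζ/√(1−ζ²)) = 100·exp(−π·0.2652/√0.9297) = 42.1%.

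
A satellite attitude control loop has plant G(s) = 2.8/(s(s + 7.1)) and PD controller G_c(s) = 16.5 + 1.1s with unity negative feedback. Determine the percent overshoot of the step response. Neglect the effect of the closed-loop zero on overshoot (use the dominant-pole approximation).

2.87%

Forward path: (16.5 + 1.1s)·2.8/(s(s+7.1)). The closed-loop characteristic equation is s² + (7.1 + 2.8·1.1)s + 2.8·16.5 = 0.
That is s² + 10.18s + 46.2 = 0, so ω_n = 6.797 rad/s and ζ = 10.18/(2·6.797) = 0.7489.
%OS = 100·exp(−πζ/√(1−ζ²)) = 2.87%.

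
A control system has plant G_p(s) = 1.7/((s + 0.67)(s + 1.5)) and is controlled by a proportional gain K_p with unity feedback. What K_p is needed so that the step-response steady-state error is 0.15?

K_p = 3.35

The loop is type 0, so e_ss(step) = 1/(1 + K_pos) with K_pos = K_p·G_p(0).
G_p(0) = 1.692. Require 1/(1 + K_p·1.692) = 0.15, so 1 + 1.692·K_p = 6.667.
K_p = (6.667 − 1)/1.692 = 3.35.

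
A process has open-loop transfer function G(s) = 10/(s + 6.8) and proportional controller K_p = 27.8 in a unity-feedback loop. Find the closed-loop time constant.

τ = 0.00351 s

Closed-loop transfer function: T(s) = K_p·G(s)/(1 + K_p·G(s)) = 278/(s + 6.8 + 278) = 278/(s + 284.8).
Time constant τ = 1/284.8 = 0.00351 s.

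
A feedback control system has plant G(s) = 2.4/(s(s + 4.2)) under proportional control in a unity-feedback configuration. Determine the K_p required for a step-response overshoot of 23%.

K_p = 10.2

From %OS = 100·exp(−πζ/√(1−ζ²)) = 23%, ζ = −ln(0.23)/√(π²+ln²(0.23)) = 0.4237.
Characteristic equation s² + 4.2s + 2.4K_p = 0 gives ζ = 4.2/(2√(2.4K_p)).
Setting ζ = 0.4237: √(2.4K_p) = 4.2/(2·0.4237) = 4.956, so K_p = 24.56/2.4 = 10.2.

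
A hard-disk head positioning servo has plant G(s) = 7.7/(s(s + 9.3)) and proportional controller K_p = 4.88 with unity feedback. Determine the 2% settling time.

The closed-loop denominator s² + 9.3s + 37.58 gives ω_n = √37.58 = 6.13 and ζ = 9.3/(2ω_n) = 0.7586.
2% settling time T_s ≈ 4/(ζω_n) = 4/4.65 = 0.86 s.

T_s ≈ 0.86 s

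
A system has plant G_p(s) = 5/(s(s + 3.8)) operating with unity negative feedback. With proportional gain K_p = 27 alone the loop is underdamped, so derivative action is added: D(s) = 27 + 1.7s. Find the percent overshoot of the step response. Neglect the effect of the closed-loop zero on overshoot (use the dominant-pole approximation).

14.1%

Forward path: (27 + 1.7s)·5/(s(s+3.8)). The closed-loop characteristic equation is s² + (3.8 + 5·1.7)s + 5·27 = 0.
That is s² + 12.3s + 135 = 0, so ω_n = 11.62 rad/s and ζ = 12.3/(2·11.62) = 0.5293.
%OS = 100·exp(−πζ/√(1−ζ²)) = 14.1%.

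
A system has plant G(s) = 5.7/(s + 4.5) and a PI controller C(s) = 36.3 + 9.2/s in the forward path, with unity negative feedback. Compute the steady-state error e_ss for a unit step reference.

The open loop C(s)G(s) has a pole at the origin (type 1), so the static position error constant is infinite and e_ss = 1/(1+∞) = 0.

0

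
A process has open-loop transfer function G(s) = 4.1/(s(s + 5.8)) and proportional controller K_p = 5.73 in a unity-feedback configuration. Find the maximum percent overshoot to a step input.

The closed-loop denominator s² + 5.8s + 23.49 gives ω_n = √23.49 = 4.847 and ζ = 5.8/(2ω_n) = 0.5983.
%OS = 100·exp(−πζ/√(1−ζ²)) = 100·exp(−π·0.5983/√0.642) = 9.58%.

9.58%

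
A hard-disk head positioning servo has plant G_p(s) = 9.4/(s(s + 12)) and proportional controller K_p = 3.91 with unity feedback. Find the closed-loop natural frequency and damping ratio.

1 + K_p·G_p(s) = 0 gives s² + 12s + 36.75 = 0.
Matching s² + 2ζω_n s + ω_n²: ω_n = √36.75 = 6.063 rad/s and 2ζω_n = 12, so ζ = 12/(2·6.063) = 0.99.

ω_n = 6.06 rad/s, ζ = 0.99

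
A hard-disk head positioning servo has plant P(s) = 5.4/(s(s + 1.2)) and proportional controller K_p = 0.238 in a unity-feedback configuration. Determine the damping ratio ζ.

ζ = 0.529

The closed-loop denominator is s(s+1.2) + 0.238·5.4 = s² + 1.2s + 1.285.
Matching s² + 2ζω_n s + ω_n²: ω_n = √1.285 = 1.134 rad/s and 2ζω_n = 1.2, so ζ = 1.2/(2·1.134) = 0.529.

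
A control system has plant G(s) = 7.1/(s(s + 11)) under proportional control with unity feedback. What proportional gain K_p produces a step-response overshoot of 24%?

K_p = 24.9

From %OS = 100·exp(−πζ/√(1−ζ²)) = 24%, ζ = −ln(0.24)/√(π²+ln²(0.24)) = 0.4136.
Characteristic equation s² + 11s + 7.1K_p = 0 gives ζ = 11/(2√(7.1K_p)).
Setting ζ = 0.4136: √(7.1K_p) = 11/(2·0.4136) = 13.3, so K_p = 176.8/7.1 = 24.9.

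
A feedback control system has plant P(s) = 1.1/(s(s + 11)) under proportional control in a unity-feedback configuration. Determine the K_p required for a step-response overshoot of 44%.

K_p = 430

From %OS = 100·exp(−πζ/√(1−ζ²)) = 44%, ζ = −ln(0.44)/√(π²+ln²(0.44)) = 0.2528.
Characteristic equation s² + 11s + 1.1K_p = 0 gives ζ = 11/(2√(1.1K_p)).
Setting ζ = 0.2528: √(1.1K_p) = 11/(2·0.2528) = 21.75, so K_p = 473.2/1.1 = 430.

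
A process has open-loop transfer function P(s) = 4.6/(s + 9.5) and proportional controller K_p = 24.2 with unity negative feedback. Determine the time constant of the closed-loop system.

τ = 0.00828 s

Closed-loop transfer function: T(s) = K_p·P(s)/(1 + K_p·P(s)) = 111.3/(s + 9.5 + 111.3) = 111.3/(s + 120.8).
Time constant τ = 1/120.8 = 0.00828 s.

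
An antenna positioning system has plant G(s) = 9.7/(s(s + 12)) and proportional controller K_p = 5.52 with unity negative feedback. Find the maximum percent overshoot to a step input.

1.11%

The closed-loop denominator s² + 12s + 53.54 gives ω_n = √53.54 = 7.317 and ζ = 12/(2ω_n) = 0.82.
%OS = 100·exp(−πζ/√(1−ζ²)) = 100·exp(−π·0.82/√0.3277) = 1.11%.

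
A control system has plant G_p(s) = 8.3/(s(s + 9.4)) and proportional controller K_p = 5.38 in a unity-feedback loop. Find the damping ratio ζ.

The closed-loop denominator is s(s+9.4) + 5.38·8.3 = s² + 9.4s + 44.65.
So ω_n² = 44.65 ⇒ ω_n = 6.682 rad/s, and ζ = 9.4/(2ω_n) = 0.703.

ζ = 0.703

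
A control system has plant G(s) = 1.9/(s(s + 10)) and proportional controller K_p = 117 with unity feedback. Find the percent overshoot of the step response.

The closed-loop denominator s² + 10s + 222.3 gives ω_n = √222.3 = 14.91 and ζ = 10/(2ω_n) = 0.3354.
%OS = 100·exp(−πζ/√(1−ζ²)) = 100·exp(−π·0.3354/√0.8875) = 32.7%.

32.7%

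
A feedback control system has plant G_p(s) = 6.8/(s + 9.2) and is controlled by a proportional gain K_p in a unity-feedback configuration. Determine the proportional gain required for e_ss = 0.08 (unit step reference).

For a type-0 loop with proportional control, e_ss = 1/(1 + K_p·G_p(0)).
G_p(0) = 0.7391. Require 1/(1 + K_p·0.7391) = 0.08, so 1 + 0.7391·K_p = 12.5.
K_p = (12.5 − 1)/0.7391 = 15.6.

K_p = 15.6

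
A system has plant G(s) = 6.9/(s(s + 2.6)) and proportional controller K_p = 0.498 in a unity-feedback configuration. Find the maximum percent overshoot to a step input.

Closed-loop characteristic equation: s² + 2.6s + 3.436 = 0, so ω_n = 1.854 rad/s and ζ = 2.6/(2·1.854) = 0.7013.
%OS = 100·exp(−πζ/√(1−ζ²)) = 100·exp(−π·0.7013/√0.5082) = 4.55%.

4.55%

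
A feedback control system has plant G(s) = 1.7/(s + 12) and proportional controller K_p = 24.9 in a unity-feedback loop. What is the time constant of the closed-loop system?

τ = 0.0184 s

Closed-loop transfer function: T(s) = K_p·G(s)/(1 + K_p·G(s)) = 42.33/(s + 12 + 42.33) = 42.33/(s + 54.33).
Time constant τ = 1/54.33 = 0.0184 s.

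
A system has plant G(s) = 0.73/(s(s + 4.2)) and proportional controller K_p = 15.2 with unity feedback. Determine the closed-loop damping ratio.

With unity feedback the closed-loop characteristic equation is s² + 4.2s + 15.2·0.73 = s² + 4.2s + 11.1 = 0.
Matching s² + 2ζω_n s + ω_n²: ω_n = √11.1 = 3.331 rad/s and 2ζω_n = 4.2, so ζ = 4.2/(2·3.331) = 0.63.

ζ = 0.63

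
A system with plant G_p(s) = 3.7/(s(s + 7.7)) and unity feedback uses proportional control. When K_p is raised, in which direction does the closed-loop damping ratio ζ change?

ζ = 7.7/(2√(3.7K_p)); increasing K_p raises the denominator, so ζ falls.

decrease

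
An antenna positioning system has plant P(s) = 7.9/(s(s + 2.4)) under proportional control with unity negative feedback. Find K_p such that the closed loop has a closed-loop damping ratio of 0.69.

K_p = 0.383

Closed-loop characteristic equation: s² + 2.4s + K_p·7.9 = 0.
So ω_n = √(7.9K_p) and 2ζω_n = 2.4, giving ζ = 2.4/(2√(7.9K_p)).
Setting ζ = 0.69: √(7.9K_p) = 2.4/(2·0.69) = 1.739, so K_p = 3.025/7.9 = 0.383.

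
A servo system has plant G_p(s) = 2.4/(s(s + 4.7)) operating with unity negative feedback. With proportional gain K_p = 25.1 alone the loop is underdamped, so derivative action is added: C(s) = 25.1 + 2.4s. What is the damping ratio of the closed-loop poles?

Forward path: (25.1 + 2.4s)·2.4/(s(s+4.7)). The closed-loop characteristic equation is s² + (4.7 + 2.4·2.4)s + 2.4·25.1 = 0.
That is s² + 10.46s + 60.24 = 0, so ω_n = 7.761 rad/s and ζ = 10.46/(2·7.761) = 0.6738.

ζ = 0.674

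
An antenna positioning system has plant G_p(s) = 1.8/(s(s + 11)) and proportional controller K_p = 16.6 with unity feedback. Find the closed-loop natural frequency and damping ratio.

ω_n = 5.47 rad/s, ζ = 1.01

With unity feedback the closed-loop characteristic equation is s² + 11s + 16.6·1.8 = s² + 11s + 29.88 = 0.
Matching s² + 2ζω_n s + ω_n²: ω_n = √29.88 = 5.466 rad/s and 2ζω_n = 11, so ζ = 11/(2·5.466) = 1.01.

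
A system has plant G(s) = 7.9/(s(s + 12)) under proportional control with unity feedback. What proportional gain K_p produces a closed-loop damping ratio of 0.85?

K_p = 6.31

Closed-loop characteristic equation: s² + 12s + K_p·7.9 = 0.
So ω_n = √(7.9K_p) and 2ζω_n = 12, giving ζ = 12/(2√(7.9K_p)).
Setting ζ = 0.85: √(7.9K_p) = 12/(2·0.85) = 7.059, so K_p = 49.83/7.9 = 6.31.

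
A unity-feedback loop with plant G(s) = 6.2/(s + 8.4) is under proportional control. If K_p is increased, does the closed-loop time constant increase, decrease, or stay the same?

Closed-loop pole is at s = −(8.4+K_p·6.2); larger K_p moves it further left, so τ = 1/(8.4+K_p·6.2) decreases.

decrease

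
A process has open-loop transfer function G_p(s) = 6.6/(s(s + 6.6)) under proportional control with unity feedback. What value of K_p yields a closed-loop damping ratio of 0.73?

Closed-loop characteristic equation: s² + 6.6s + K_p·6.6 = 0.
So ω_n = √(6.6K_p) and 2ζω_n = 6.6, giving ζ = 6.6/(2√(6.6K_p)).
Setting ζ = 0.73: √(6.6K_p) = 6.6/(2·0.73) = 4.521, so K_p = 20.44/6.6 = 3.1.

K_p = 3.1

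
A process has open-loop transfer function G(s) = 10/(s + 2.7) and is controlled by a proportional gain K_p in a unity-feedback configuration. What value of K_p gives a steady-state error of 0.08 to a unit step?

K_p = 3.11

For a type-0 loop with proportional control, e_ss = 1/(1 + K_p·G(0)).
G(0) = 3.704. Require 1/(1 + K_p·3.704) = 0.08, so 1 + 3.704·K_p = 12.5.
K_p = (12.5 − 1)/3.704 = 3.11.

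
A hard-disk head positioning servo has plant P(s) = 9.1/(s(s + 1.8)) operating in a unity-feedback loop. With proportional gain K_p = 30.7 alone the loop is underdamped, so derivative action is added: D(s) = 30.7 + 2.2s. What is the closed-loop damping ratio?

Forward path: (30.7 + 2.2s)·9.1/(s(s+1.8)). The closed-loop characteristic equation is s² + (1.8 + 9.1·2.2)s + 9.1·30.7 = 0.
That is s² + 21.82s + 279.4 = 0, so ω_n = 16.71 rad/s and ζ = 21.82/(2·16.71) = 0.6527.

ζ = 0.653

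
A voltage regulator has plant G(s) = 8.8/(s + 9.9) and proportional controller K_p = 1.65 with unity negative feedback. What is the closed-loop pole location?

s = -24.42

Closed-loop transfer function: T(s) = K_p·G(s)/(1 + K_p·G(s)) = 14.52/(s + 9.9 + 14.52) = 14.52/(s + 24.42).
The closed-loop pole is at s = −24.42.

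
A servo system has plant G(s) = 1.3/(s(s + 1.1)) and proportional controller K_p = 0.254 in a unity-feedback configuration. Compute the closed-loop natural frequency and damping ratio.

ω_n = 0.575 rad/s, ζ = 0.957

1 + K_p·G(s) = 0 gives s² + 1.1s + 0.3302 = 0.
So ω_n² = 0.3302 ⇒ ω_n = 0.5746 rad/s, and ζ = 1.1/(2ω_n) = 0.957.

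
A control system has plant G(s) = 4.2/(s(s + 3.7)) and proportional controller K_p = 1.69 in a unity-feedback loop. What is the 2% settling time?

Closed-loop characteristic equation: s² + 3.7s + 7.098 = 0, so ω_n = 2.664 rad/s and ζ = 3.7/(2·2.664) = 0.6944.
2% settling time T_s ≈ 4/(ζω_n) = 4/1.85 = 2.16 s.

T_s ≈ 2.16 s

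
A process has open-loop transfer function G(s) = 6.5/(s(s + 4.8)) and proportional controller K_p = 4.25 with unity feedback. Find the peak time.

From 1 + K_pG(s) = 0: s² + 4.8s + 27.62 = 0 ⇒ ω_n = 5.256, ζ = 0.4566.
Damped frequency ω_d = ω_n√(1−ζ²) = 4.676 rad/s, so peak time T_p = π/ω_d = 0.672 s.

T_p = 0.672 s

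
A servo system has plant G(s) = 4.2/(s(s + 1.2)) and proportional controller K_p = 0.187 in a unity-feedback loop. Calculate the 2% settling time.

From 1 + K_pG(s) = 0: s² + 1.2s + 0.7854 = 0 ⇒ ω_n = 0.8862, ζ = 0.677.
2% settling time T_s ≈ 4/(ζω_n) = 4/0.6 = 6.67 s.

T_s ≈ 6.67 s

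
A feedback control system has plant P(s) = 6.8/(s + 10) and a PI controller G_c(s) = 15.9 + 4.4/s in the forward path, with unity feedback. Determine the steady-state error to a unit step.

0

The open loop G_c(s)P(s) has a pole at the origin (type 1), so the static position error constant is infinite and e_ss = 1/(1+∞) = 0.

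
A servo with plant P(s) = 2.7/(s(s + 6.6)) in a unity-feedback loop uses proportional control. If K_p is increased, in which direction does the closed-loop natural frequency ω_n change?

ω_n = √(2.7·K_p), which grows with K_p.

increase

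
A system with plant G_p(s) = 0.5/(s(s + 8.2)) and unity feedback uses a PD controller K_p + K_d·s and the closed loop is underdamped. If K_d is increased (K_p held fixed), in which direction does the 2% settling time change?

Characteristic equation s² + (8.2 + 0.5K_d)s + 0.5K_p = 0: raising K_d increases ζω_n = (8.2+0.5K_d)/2 while the loop stays underdamped, so T_s ≈ 4/(ζω_n) decreases.

decrease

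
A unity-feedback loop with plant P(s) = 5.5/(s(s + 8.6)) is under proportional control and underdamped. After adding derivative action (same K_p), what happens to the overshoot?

With PD the characteristic equation becomes s² + (a + K·K_d)s + K·K_p = 0; the damping term grows, ζ rises, overshoot falls.

decrease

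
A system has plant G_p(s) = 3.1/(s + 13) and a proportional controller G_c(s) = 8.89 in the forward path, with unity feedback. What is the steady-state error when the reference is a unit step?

0.321

The loop is type 0. Static position error constant K_pos = G_c(0)·G_p(0) = 8.89·0.2385 = 2.12.
Steady-state error to a unit step: e_ss = 1/(1+K_pos) = 1/3.12 = 0.321.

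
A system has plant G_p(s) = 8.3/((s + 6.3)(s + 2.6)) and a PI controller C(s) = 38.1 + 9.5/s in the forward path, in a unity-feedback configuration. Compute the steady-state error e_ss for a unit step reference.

The open loop C(s)G_p(s) has a pole at the origin (type 1), so the static position error constant is infinite and e_ss = 1/(1+∞) = 0.

0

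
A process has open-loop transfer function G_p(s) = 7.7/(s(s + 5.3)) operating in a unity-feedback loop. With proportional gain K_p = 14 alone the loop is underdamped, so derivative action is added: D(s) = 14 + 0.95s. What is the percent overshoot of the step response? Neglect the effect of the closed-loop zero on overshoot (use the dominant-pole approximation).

Forward path: (14 + 0.95s)·7.7/(s(s+5.3)). The closed-loop characteristic equation is s² + (5.3 + 7.7·0.95)s + 7.7·14 = 0.
That is s² + 12.61s + 107.8 = 0, so ω_n = 10.38 rad/s and ζ = 12.61/(2·10.38) = 0.6075.
%OS = 100·exp(−πζ/√(1−ζ²)) = 9.05%.

9.05%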